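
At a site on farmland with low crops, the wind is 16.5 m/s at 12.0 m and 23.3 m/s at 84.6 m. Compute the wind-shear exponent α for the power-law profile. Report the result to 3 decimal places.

Power law: V₂/V₁ = (z₂/z₁)^α ⇒ α = ln(V₂/V₁) / ln(z₂/z₁)
α = ln(23.3/16.5) / ln(84.6/12.0) = ln(1.4121) / ln(7.0500)
  = 0.34509 / 1.95303 = 0.17670

α ≈ 0.177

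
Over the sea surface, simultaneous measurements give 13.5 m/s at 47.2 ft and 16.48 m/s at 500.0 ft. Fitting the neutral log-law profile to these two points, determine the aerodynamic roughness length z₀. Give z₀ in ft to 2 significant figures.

Log law: V(z) ∝ ln(z/z₀). With r = V₁/V₂ = 13.5/16.48 = 0.81917,
r · ln(z₂/z₀) = ln(z₁/z₀) ⇒ ln z₀ = (ln z₁ − r·ln z₂)/(1 − r)
ln z₀ = (3.85439 − 0.81917×6.21461) / 0.18083 = -6.8379
z₀ = exp(-6.8379) = 0.001072 ft

z₀ ≈ 0.0011 ft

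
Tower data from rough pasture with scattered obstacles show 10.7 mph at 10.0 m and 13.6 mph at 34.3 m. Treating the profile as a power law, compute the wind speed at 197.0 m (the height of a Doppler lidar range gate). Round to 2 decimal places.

First find α: α = ln(V₂/V₁)/ln(z₂/z₁) = ln(13.6/10.7)/ln(34.3/10.0) = 0.23983/1.23256 = 0.1946
Extrapolate from 34.3 m to 197.0 m: V₃ = 13.6 × (197.0/34.3)^0.1946 = 13.6 × 1.4051 = 19.1098 mph

19.11 mph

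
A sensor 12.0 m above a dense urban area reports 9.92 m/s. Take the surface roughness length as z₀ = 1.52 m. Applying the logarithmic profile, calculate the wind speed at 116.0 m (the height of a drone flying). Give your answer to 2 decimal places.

20.81 m/s

Log law: V(z) ∝ ln(z/z₀), so V₂/V₁ = ln(z₂/z₀) / ln(z₁/z₀).
ln(116.0/1.52) = 4.3349, ln(12.0/1.52) = 2.0662
V₂ = 9.92 × 4.3349/2.0662 = 9.92 × 2.0980 = 20.8122 m/s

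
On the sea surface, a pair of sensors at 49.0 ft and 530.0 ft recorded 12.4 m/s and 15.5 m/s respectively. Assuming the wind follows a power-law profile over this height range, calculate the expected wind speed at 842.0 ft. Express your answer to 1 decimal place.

16.2 m/s

First find α: α = ln(V₂/V₁)/ln(z₂/z₁) = ln(15.5/12.4)/ln(530.0/49.0) = 0.22314/2.38106 = 0.0937
Extrapolate from 530.0 ft to 842.0 ft: V₃ = 15.5 × (842.0/530.0)^0.0937 = 15.5 × 1.0443 = 16.1872 m/s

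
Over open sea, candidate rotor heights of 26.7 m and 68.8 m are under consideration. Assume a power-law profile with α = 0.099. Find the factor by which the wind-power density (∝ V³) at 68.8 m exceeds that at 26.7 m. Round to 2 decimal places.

1.32

Speed ratio: V_B/V_A = (z_B/z_A)^α = (68.8/26.7)^0.099 = (2.5768)^0.099 = 1.09824
Power-density ratio: P_B/P_A = (V_B/V_A)³ = (1.09824)³ = 1.32462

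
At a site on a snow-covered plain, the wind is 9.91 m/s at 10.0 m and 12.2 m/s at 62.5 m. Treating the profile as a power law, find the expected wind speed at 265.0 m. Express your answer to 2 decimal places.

14.37 m/s

First find α: α = ln(V₂/V₁)/ln(z₂/z₁) = ln(12.2/9.91)/ln(62.5/10.0) = 0.20789/1.83258 = 0.1134
Extrapolate from 62.5 m to 265.0 m: V₃ = 12.2 × (265.0/62.5)^0.1134 = 12.2 × 1.1781 = 14.3724 m/s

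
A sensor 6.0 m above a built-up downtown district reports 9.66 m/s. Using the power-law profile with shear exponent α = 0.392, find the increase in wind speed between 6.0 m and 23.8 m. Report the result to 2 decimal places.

Power law: V₂ = V₁ · (z₂/z₁)^α = 9.66 × (3.9667)^0.392 = 16.5791 m/s
ΔV = 16.5791 − 9.66 = 6.9191 m/s

6.92 m/s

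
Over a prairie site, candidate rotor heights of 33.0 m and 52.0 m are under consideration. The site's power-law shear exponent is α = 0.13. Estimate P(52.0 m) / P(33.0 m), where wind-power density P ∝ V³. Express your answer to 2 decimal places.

Speed ratio: V_B/V_A = (z_B/z_A)^α = (52.0/33.0)^0.13 = (1.5758)^0.13 = 1.06090
Power-density ratio: P_B/P_A = (V_B/V_A)³ = (1.06090)³ = 1.19405

1.19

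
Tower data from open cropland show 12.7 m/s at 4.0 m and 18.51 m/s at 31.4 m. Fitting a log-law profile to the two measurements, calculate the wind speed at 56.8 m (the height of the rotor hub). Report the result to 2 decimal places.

20.18 m/s

Log law: V ∝ ln(z/z₀). From the pair, with r = V₁/V₂ = 0.68612,
ln z₀ = (ln z₁ − r·ln z₂)/(1 − r) = (1.3863 − 0.68612×3.4468)/0.31388 = -3.1178 → z₀ = 0.04426 m
V₃ = V₁ · ln(z₃/z₀)/ln(z₁/z₀) = 12.7 × 7.1573/4.5040 = 20.1813 m/s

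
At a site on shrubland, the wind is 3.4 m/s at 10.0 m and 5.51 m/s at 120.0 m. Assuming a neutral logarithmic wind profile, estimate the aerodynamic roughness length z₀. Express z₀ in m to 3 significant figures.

Log law: V(z) ∝ ln(z/z₀). With r = V₁/V₂ = 3.4/5.51 = 0.61706,
r · ln(z₂/z₀) = ln(z₁/z₀) ⇒ ln z₀ = (ln z₁ − r·ln z₂)/(1 − r)
ln z₀ = (2.30259 − 0.61706×4.78749) / 0.38294 = -1.7015
z₀ = exp(-1.7015) = 0.1824 m

z₀ ≈ 0.182 m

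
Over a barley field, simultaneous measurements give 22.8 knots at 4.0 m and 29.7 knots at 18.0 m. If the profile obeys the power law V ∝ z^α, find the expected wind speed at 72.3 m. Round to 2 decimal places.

First find α: α = ln(V₂/V₁)/ln(z₂/z₁) = ln(29.7/22.8)/ln(18.0/4.0) = 0.26439/1.50408 = 0.1758
Extrapolate from 18.0 m to 72.3 m: V₃ = 29.7 × (72.3/18.0)^0.1758 = 29.7 × 1.2769 = 37.9231 knots

37.92 knots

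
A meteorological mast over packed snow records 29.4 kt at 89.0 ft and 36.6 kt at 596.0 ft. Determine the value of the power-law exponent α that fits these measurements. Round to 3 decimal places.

α ≈ 0.115

Power law: V₂/V₁ = (z₂/z₁)^α ⇒ α = ln(V₂/V₁) / ln(z₂/z₁)
α = ln(36.6/29.4) / ln(596.0/89.0) = ln(1.2449) / ln(6.6966)
  = 0.21905 / 1.90160 = 0.11519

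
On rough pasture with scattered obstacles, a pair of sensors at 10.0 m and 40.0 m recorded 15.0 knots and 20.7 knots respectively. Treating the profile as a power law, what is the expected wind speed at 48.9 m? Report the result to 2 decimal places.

First find α: α = ln(V₂/V₁)/ln(z₂/z₁) = ln(20.7/15.0)/ln(40.0/10.0) = 0.32208/1.38629 = 0.2323
Extrapolate from 40.0 m to 48.9 m: V₃ = 20.7 × (48.9/40.0)^0.2323 = 20.7 × 1.0478 = 21.6891 knots

21.69 knots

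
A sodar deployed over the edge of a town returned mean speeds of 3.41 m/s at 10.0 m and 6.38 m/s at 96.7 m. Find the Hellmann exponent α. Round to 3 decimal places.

Power law: V₂/V₁ = (z₂/z₁)^α ⇒ α = ln(V₂/V₁) / ln(z₂/z₁)
α = ln(6.38/3.41) / ln(96.7/10.0) = ln(1.8710) / ln(9.6700)
  = 0.62646 / 2.26903 = 0.27609

α ≈ 0.276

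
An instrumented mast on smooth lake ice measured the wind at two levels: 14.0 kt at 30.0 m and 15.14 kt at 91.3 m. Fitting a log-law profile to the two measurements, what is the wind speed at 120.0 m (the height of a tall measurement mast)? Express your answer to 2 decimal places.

Log law: V ∝ ln(z/z₀). From the pair, with r = V₁/V₂ = 0.92470,
ln z₀ = (ln z₁ − r·ln z₂)/(1 − r) = (3.4012 − 0.92470×4.5142)/0.07530 = -10.2667 → z₀ = 0.00003477 m
V₃ = V₁ · ln(z₃/z₀)/ln(z₁/z₀) = 14.0 × 15.0541/13.6678 = 15.4200 kt

15.42 kt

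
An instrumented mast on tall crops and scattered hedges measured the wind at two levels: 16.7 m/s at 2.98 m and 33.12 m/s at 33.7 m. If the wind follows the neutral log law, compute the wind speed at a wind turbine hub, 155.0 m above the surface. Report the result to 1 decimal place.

Log law: V ∝ ln(z/z₀). From the pair, with r = V₁/V₂ = 0.50423,
ln z₀ = (ln z₁ − r·ln z₂)/(1 − r) = (1.0919 − 0.50423×3.5175)/0.49577 = -1.3750 → z₀ = 0.2528 m
V₃ = V₁ · ln(z₃/z₀)/ln(z₁/z₀) = 16.7 × 6.4184/2.4669 = 43.4498 m/s

43.4 m/s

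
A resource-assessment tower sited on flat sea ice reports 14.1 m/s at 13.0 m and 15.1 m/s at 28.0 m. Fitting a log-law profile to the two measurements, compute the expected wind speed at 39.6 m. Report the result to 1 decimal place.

15.6 m/s

Log law: V ∝ ln(z/z₀). From the pair, with r = V₁/V₂ = 0.93377,
ln z₀ = (ln z₁ − r·ln z₂)/(1 − r) = (2.5649 − 0.93377×3.3322)/0.06623 = -8.2533 → z₀ = 0.0002604 m
V₃ = V₁ · ln(z₃/z₀)/ln(z₁/z₀) = 14.1 × 11.9322/10.8183 = 15.5518 m/s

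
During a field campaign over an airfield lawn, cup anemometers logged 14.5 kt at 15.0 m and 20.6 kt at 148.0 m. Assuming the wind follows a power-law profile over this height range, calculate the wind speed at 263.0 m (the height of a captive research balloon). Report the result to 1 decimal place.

First find α: α = ln(V₂/V₁)/ln(z₂/z₁) = ln(20.6/14.5)/ln(148.0/15.0) = 0.35114/2.28916 = 0.1534
Extrapolate from 148.0 m to 263.0 m: V₃ = 20.6 × (263.0/148.0)^0.1534 = 20.6 × 1.0922 = 22.4993 kt

22.5 kt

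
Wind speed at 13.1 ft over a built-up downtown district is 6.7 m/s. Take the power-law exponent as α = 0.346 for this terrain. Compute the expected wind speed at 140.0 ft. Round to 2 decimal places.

15.21 m/s

Power-law profile: V₂ = V₁ · (z₂/z₁)^α
V₂ = 6.7 × (140.0/13.1)^0.346 = 6.7 × (10.6870)^0.346
    = 6.7 × 2.2698 = 15.2075 m/s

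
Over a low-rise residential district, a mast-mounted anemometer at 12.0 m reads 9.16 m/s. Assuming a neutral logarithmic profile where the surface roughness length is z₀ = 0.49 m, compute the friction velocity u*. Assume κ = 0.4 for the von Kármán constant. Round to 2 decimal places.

u* ≈ 1.15 m/s

Log law: V(z) = (u*/κ) · ln(z/z₀) ⇒ u* = κ · V / ln(z/z₀)
u* = 0.4 × 9.16 / ln(12.0/0.49) = 0.4 × 9.16 / 3.1983
   = 3.6640 / 3.1983 = 1.1456 m/s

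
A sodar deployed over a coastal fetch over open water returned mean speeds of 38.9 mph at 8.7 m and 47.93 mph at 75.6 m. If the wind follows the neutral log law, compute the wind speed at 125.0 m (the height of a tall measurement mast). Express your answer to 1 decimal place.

50.0 mph

Log law: V ∝ ln(z/z₀). From the pair, with r = V₁/V₂ = 0.81160,
ln z₀ = (ln z₁ − r·ln z₂)/(1 − r) = (2.1633 − 0.81160×4.3255)/0.18840 = -7.1509 → z₀ = 0.0007842 m
V₃ = V₁ · ln(z₃/z₀)/ln(z₁/z₀) = 38.9 × 11.9792/9.3142 = 50.0301 mph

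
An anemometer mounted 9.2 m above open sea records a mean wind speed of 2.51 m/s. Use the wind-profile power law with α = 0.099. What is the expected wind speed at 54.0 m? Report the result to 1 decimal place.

3.0 m/s

Power-law profile: V₂ = V₁ · (z₂/z₁)^α
V₂ = 2.51 × (54.0/9.2)^0.099 = 2.51 × (5.8696)^0.099
    = 2.51 × 1.1915 = 2.9907 m/s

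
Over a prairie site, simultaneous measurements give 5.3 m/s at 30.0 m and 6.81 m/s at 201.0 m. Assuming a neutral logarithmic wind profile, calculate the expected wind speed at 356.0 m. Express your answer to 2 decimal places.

7.26 m/s

Log law: V ∝ ln(z/z₀). From the pair, with r = V₁/V₂ = 0.77827,
ln z₀ = (ln z₁ − r·ln z₂)/(1 − r) = (3.4012 − 0.77827×5.3033)/0.22173 = -3.2751 → z₀ = 0.03781 m
V₃ = V₁ · ln(z₃/z₀)/ln(z₁/z₀) = 5.3 × 9.1500/6.6763 = 7.2638 m/s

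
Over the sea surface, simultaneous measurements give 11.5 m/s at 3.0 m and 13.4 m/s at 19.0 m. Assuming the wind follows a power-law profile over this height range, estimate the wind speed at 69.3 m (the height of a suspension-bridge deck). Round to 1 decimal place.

First find α: α = ln(V₂/V₁)/ln(z₂/z₁) = ln(13.4/11.5)/ln(19.0/3.0) = 0.15291/1.84583 = 0.0828
Extrapolate from 19.0 m to 69.3 m: V₃ = 13.4 × (69.3/19.0)^0.0828 = 13.4 × 1.1132 = 14.9162 m/s

14.9 m/s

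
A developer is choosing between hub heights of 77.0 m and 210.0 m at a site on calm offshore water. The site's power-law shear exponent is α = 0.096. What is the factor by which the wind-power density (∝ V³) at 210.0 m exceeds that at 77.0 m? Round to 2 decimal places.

Speed ratio: V_B/V_A = (z_B/z_A)^α = (210.0/77.0)^0.096 = (2.7273)^0.096 = 1.10111
Power-density ratio: P_B/P_A = (V_B/V_A)³ = (1.10111)³ = 1.33503

1.34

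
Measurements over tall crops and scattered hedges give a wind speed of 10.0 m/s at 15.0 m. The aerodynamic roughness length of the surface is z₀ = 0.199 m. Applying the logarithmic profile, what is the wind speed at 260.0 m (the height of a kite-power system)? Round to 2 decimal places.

Log law: V(z) ∝ ln(z/z₀), so V₂/V₁ = ln(z₂/z₀) / ln(z₁/z₀).
ln(260.0/0.199) = 7.1751, ln(15.0/0.199) = 4.3225
V₂ = 10.0 × 7.1751/4.3225 = 10.0 × 1.6599 = 16.5995 m/s

16.60 m/s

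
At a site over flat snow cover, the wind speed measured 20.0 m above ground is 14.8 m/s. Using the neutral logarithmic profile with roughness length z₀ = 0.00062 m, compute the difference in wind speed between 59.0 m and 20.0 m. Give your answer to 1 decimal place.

1.5 m/s

Log law: V₂ = V₁ · ln(z₂/z₀)/ln(z₁/z₀) = 14.8 × 11.4633/10.3815 = 16.3422 m/s
ΔV = 16.3422 − 14.8 = 1.5422 m/s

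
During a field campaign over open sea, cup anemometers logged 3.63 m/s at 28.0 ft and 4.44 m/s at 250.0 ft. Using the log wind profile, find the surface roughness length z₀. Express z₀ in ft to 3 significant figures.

Log law: V(z) ∝ ln(z/z₀). With r = V₁/V₂ = 3.63/4.44 = 0.81757,
r · ln(z₂/z₀) = ln(z₁/z₀) ⇒ ln z₀ = (ln z₁ − r·ln z₂)/(1 − r)
ln z₀ = (3.33220 − 0.81757×5.52146) / 0.18243 = -6.4789
z₀ = exp(-6.4789) = 0.001535 ft

z₀ ≈ 0.00154 ft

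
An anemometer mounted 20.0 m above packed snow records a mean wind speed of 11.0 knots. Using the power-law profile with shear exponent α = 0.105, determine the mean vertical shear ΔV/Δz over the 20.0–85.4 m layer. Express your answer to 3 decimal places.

0.028 knots/m

Power law: V₂ = V₁ · (z₂/z₁)^α = 11.0 × (4.2700)^0.105 = 12.8111 knots
ΔV/Δz = (12.8111 − 11.0)/(85.4 − 20.0) = 1.8111/65.4000 = 0.02769 knots/m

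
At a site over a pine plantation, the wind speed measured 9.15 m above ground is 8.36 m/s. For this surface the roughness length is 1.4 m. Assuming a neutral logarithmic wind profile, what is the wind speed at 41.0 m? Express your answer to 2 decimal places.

Log law: V(z) ∝ ln(z/z₀), so V₂/V₁ = ln(z₂/z₀) / ln(z₁/z₀).
ln(41.0/1.4) = 3.3771, ln(9.15/1.4) = 1.8773
V₂ = 8.36 × 3.3771/1.8773 = 8.36 × 1.7989 = 15.0391 m/s

15.04 m/s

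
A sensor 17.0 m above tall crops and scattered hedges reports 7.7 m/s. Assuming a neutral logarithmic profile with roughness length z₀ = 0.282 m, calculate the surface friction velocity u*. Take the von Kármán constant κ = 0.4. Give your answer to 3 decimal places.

Log law: V(z) = (u*/κ) · ln(z/z₀) ⇒ u* = κ · V / ln(z/z₀)
u* = 0.4 × 7.7 / ln(17.0/0.282) = 0.4 × 7.7 / 4.0991
   = 3.0800 / 4.0991 = 0.7514 m/s

u* ≈ 0.751 m/s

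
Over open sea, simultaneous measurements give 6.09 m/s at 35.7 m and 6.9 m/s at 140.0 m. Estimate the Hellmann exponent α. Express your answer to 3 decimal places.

Power law: V₂/V₁ = (z₂/z₁)^α ⇒ α = ln(V₂/V₁) / ln(z₂/z₁)
α = ln(6.9/6.09) / ln(140.0/35.7) = ln(1.1330) / ln(3.9216)
  = 0.12487 / 1.36649 = 0.09138

α ≈ 0.091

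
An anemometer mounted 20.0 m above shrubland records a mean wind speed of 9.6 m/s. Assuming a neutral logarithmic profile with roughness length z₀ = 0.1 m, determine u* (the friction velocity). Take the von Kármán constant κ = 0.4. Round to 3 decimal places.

Log law: V(z) = (u*/κ) · ln(z/z₀) ⇒ u* = κ · V / ln(z/z₀)
u* = 0.4 × 9.6 / ln(20.0/0.1) = 0.4 × 9.6 / 5.2983
   = 3.8400 / 5.2983 = 0.7248 m/s

u* ≈ 0.725 m/s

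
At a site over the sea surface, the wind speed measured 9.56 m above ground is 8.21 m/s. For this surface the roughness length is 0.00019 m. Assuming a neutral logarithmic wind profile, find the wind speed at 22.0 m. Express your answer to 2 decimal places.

Log law: V(z) ∝ ln(z/z₀), so V₂/V₁ = ln(z₂/z₀) / ln(z₁/z₀).
ln(22.0/0.00019) = 11.6595, ln(9.56/0.00019) = 10.8261
V₂ = 8.21 × 11.6595/10.8261 = 8.21 × 1.0770 = 8.8421 m/s

8.84 m/s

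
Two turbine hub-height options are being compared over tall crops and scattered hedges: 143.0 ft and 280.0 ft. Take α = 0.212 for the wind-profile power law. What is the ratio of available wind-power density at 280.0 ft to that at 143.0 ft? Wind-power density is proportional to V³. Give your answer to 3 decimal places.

1.533

Speed ratio: V_B/V_A = (z_B/z_A)^α = (280.0/143.0)^0.212 = (1.9580)^0.212 = 1.15310
Power-density ratio: P_B/P_A = (V_B/V_A)³ = (1.15310)³ = 1.53320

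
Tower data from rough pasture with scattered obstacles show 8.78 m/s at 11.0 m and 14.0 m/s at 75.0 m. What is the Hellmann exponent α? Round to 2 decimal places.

Power law: V₂/V₁ = (z₂/z₁)^α ⇒ α = ln(V₂/V₁) / ln(z₂/z₁)
α = ln(14.0/8.78) / ln(75.0/11.0) = ln(1.5945) / ln(6.8182)
  = 0.46658 / 1.91959 = 0.24306

α ≈ 0.24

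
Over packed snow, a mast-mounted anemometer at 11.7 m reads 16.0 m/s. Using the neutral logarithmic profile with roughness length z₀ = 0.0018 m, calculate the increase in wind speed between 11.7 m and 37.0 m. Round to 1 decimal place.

2.1 m/s

Log law: V₂ = V₁ · ln(z₂/z₀)/ln(z₁/z₀) = 16.0 × 9.9309/8.7796 = 18.0982 m/s
ΔV = 18.0982 − 16.0 = 2.0982 m/s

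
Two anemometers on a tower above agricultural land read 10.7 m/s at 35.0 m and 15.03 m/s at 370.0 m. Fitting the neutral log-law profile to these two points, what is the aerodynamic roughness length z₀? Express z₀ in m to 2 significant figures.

z₀ ≈ 0.10 m

Log law: V(z) ∝ ln(z/z₀). With r = V₁/V₂ = 10.7/15.03 = 0.71191,
r · ln(z₂/z₀) = ln(z₁/z₀) ⇒ ln z₀ = (ln z₁ − r·ln z₂)/(1 − r)
ln z₀ = (3.55535 − 0.71191×5.91350) / 0.28809 = -2.2720
z₀ = exp(-2.2720) = 0.1031 m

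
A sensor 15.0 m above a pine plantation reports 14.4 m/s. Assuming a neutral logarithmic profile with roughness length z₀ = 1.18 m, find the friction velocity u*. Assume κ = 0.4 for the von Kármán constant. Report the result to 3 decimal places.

u* ≈ 2.265 m/s

Log law: V(z) = (u*/κ) · ln(z/z₀) ⇒ u* = κ · V / ln(z/z₀)
u* = 0.4 × 14.4 / ln(15.0/1.18) = 0.4 × 14.4 / 2.5425
   = 5.7600 / 2.5425 = 2.2655 m/s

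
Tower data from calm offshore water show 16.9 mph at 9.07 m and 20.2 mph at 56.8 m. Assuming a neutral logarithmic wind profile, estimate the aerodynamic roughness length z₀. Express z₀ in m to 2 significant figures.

Log law: V(z) ∝ ln(z/z₀). With r = V₁/V₂ = 16.9/20.2 = 0.83663,
r · ln(z₂/z₀) = ln(z₁/z₀) ⇒ ln z₀ = (ln z₁ − r·ln z₂)/(1 − r)
ln z₀ = (2.20497 − 0.83663×4.03954) / 0.16337 = -7.1902
z₀ = exp(-7.1902) = 0.0007539 m

z₀ ≈ 0.00075 m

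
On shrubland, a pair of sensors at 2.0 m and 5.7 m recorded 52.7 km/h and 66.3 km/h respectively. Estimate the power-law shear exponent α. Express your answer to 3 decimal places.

α ≈ 0.219

Power law: V₂/V₁ = (z₂/z₁)^α ⇒ α = ln(V₂/V₁) / ln(z₂/z₁)
α = ln(66.3/52.7) / ln(5.7/2.0) = ln(1.2581) / ln(2.8500)
  = 0.22957 / 1.04732 = 0.21920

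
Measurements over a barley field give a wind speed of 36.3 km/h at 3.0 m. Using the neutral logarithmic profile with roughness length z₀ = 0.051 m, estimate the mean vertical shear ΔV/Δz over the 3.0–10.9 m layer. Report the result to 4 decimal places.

1.4549 km/h/m

Log law: V₂ = V₁ · ln(z₂/z₀)/ln(z₁/z₀) = 36.3 × 5.3647/4.0745 = 47.7939 km/h
ΔV/Δz = (47.7939 − 36.3)/(10.9 − 3.0) = 11.4939/7.9000 = 1.45493 km/h/m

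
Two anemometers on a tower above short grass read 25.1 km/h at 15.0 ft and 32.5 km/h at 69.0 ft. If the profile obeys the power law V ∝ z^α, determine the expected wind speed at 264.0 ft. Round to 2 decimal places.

40.79 km/h

First find α: α = ln(V₂/V₁)/ln(z₂/z₁) = ln(32.5/25.1)/ln(69.0/15.0) = 0.25837/1.52606 = 0.1693
Extrapolate from 69.0 ft to 264.0 ft: V₃ = 32.5 × (264.0/69.0)^0.1693 = 32.5 × 1.2551 = 40.7895 km/h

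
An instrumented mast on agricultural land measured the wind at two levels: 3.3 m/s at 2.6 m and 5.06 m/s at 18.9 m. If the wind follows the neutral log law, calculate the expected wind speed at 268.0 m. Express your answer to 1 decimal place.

Log law: V ∝ ln(z/z₀). From the pair, with r = V₁/V₂ = 0.65217,
ln z₀ = (ln z₁ − r·ln z₂)/(1 − r) = (0.9555 − 0.65217×2.9392)/0.34783 = -2.7638 → z₀ = 0.06305 m
V₃ = V₁ · ln(z₃/z₀)/ln(z₁/z₀) = 3.3 × 8.3548/3.7193 = 7.4128 m/s

7.4 m/s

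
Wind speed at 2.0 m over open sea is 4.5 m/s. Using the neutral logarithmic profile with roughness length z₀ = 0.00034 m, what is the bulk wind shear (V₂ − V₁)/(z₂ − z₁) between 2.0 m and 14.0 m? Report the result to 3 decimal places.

0.084 m/s/m

Log law: V₂ = V₁ · ln(z₂/z₀)/ln(z₁/z₀) = 4.5 × 10.6256/8.6797 = 5.5089 m/s
ΔV/Δz = (5.5089 − 4.5)/(14.0 − 2.0) = 1.0089/12.0000 = 0.08407 m/s/m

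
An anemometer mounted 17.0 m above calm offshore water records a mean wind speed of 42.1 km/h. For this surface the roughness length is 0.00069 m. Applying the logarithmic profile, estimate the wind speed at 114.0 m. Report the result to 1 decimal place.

50.0 km/h

Log law: V(z) ∝ ln(z/z₀), so V₂/V₁ = ln(z₂/z₀) / ln(z₁/z₀).
ln(114.0/0.00069) = 12.0150, ln(17.0/0.00069) = 10.1120
V₂ = 42.1 × 12.0150/10.1120 = 42.1 × 1.1882 = 50.0228 km/h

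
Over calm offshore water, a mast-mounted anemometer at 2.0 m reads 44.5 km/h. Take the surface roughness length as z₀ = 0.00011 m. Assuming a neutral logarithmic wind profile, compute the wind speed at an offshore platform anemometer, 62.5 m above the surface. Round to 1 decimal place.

Log law: V(z) ∝ ln(z/z₀), so V₂/V₁ = ln(z₂/z₀) / ln(z₁/z₀).
ln(62.5/0.00011) = 13.2502, ln(2.0/0.00011) = 9.8082
V₂ = 44.5 × 13.2502/9.8082 = 44.5 × 1.3509 = 60.1165 km/h

60.1 km/h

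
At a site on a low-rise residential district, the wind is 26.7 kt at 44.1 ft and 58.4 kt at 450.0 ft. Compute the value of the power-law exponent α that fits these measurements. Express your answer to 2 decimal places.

α ≈ 0.34

Power law: V₂/V₁ = (z₂/z₁)^α ⇒ α = ln(V₂/V₁) / ln(z₂/z₁)
α = ln(58.4/26.7) / ln(450.0/44.1) = ln(2.1873) / ln(10.2041)
  = 0.78265 / 2.32279 = 0.33695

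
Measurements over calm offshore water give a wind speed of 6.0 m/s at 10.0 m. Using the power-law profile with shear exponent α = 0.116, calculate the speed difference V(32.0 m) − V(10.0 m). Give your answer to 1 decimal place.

0.9 m/s

Power law: V₂ = V₁ · (z₂/z₁)^α = 6.0 × (3.2000)^0.116 = 6.8667 m/s
ΔV = 6.8667 − 6.0 = 0.8667 m/s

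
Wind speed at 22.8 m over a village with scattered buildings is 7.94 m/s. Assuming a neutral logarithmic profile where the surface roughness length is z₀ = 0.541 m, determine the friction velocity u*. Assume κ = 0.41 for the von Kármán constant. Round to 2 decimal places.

u* ≈ 0.87 m/s

Log law: V(z) = (u*/κ) · ln(z/z₀) ⇒ u* = κ · V / ln(z/z₀)
u* = 0.41 × 7.94 / ln(22.8/0.541) = 0.41 × 7.94 / 3.7411
   = 3.2554 / 3.7411 = 0.8702 m/s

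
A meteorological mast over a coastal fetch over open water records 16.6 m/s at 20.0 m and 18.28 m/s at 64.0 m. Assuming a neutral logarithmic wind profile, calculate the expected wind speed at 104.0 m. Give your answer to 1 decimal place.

19.0 m/s

Log law: V ∝ ln(z/z₀). From the pair, with r = V₁/V₂ = 0.90810,
ln z₀ = (ln z₁ − r·ln z₂)/(1 − r) = (2.9957 − 0.90810×4.1589)/0.09190 = -8.4973 → z₀ = 0.0002040 m
V₃ = V₁ · ln(z₃/z₀)/ln(z₁/z₀) = 16.6 × 13.1417/11.4930 = 18.9812 m/s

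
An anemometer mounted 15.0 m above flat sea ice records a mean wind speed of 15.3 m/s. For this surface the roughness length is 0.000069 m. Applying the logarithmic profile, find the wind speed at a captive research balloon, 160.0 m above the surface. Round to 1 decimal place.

Log law: V(z) ∝ ln(z/z₀), so V₂/V₁ = ln(z₂/z₀) / ln(z₁/z₀).
ln(160.0/0.000069) = 14.6566, ln(15.0/0.000069) = 12.2895
V₂ = 15.3 × 14.6566/12.2895 = 15.3 × 1.1926 = 18.2470 m/s

18.2 m/s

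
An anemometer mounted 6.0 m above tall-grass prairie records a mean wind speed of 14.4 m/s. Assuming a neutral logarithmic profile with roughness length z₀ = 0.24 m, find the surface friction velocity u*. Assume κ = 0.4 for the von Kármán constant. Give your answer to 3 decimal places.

u* ≈ 1.789 m/s

Log law: V(z) = (u*/κ) · ln(z/z₀) ⇒ u* = κ · V / ln(z/z₀)
u* = 0.4 × 14.4 / ln(6.0/0.24) = 0.4 × 14.4 / 3.2189
   = 5.7600 / 3.2189 = 1.7894 m/s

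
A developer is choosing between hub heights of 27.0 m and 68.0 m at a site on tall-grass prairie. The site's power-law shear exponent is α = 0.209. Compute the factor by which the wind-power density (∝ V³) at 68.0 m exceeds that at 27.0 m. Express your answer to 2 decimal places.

Speed ratio: V_B/V_A = (z_B/z_A)^α = (68.0/27.0)^0.209 = (2.5185)^0.209 = 1.21294
Power-density ratio: P_B/P_A = (V_B/V_A)³ = (1.21294)³ = 1.78451

1.78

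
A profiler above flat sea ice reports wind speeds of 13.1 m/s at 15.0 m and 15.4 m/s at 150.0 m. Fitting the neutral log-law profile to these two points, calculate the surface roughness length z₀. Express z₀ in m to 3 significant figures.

z₀ ≈ 0.0000302 m

Log law: V(z) ∝ ln(z/z₀). With r = V₁/V₂ = 13.1/15.4 = 0.85065,
r · ln(z₂/z₀) = ln(z₁/z₀) ⇒ ln z₀ = (ln z₁ − r·ln z₂)/(1 − r)
ln z₀ = (2.70805 − 0.85065×5.01064) / 0.14935 = -10.4067
z₀ = exp(-10.4067) = 0.00003023 m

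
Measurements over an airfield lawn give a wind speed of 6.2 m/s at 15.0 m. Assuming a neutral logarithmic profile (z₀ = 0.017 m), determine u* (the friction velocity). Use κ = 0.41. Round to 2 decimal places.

u* ≈ 0.37 m/s

Log law: V(z) = (u*/κ) · ln(z/z₀) ⇒ u* = κ · V / ln(z/z₀)
u* = 0.41 × 6.2 / ln(15.0/0.017) = 0.41 × 6.2 / 6.7826
   = 2.5420 / 6.7826 = 0.3748 m/s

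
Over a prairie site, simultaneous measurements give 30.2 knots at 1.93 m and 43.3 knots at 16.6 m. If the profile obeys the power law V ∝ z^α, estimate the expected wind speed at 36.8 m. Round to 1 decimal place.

49.5 knots

First find α: α = ln(V₂/V₁)/ln(z₂/z₁) = ln(43.3/30.2)/ln(16.6/1.93) = 0.36031/2.15188 = 0.1674
Extrapolate from 16.6 m to 36.8 m: V₃ = 43.3 × (36.8/16.6)^0.1674 = 43.3 × 1.1426 = 49.4742 knots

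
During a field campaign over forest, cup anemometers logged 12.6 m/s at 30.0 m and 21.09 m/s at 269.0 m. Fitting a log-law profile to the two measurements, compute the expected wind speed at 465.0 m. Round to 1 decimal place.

Log law: V ∝ ln(z/z₀). From the pair, with r = V₁/V₂ = 0.59744,
ln z₀ = (ln z₁ − r·ln z₂)/(1 − r) = (3.4012 − 0.59744×5.5947)/0.40256 = 0.1458 → z₀ = 1.157 m
V₃ = V₁ · ln(z₃/z₀)/ln(z₁/z₀) = 12.6 × 5.9962/3.2554 = 23.2084 m/s

23.2 m/s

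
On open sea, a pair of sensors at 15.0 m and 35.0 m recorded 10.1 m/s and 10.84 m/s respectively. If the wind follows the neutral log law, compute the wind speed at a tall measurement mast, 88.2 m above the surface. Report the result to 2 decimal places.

Log law: V ∝ ln(z/z₀). From the pair, with r = V₁/V₂ = 0.93173,
ln z₀ = (ln z₁ − r·ln z₂)/(1 − r) = (2.7081 − 0.93173×3.5553)/0.06827 = -8.8564 → z₀ = 0.0001425 m
V₃ = V₁ · ln(z₃/z₀)/ln(z₁/z₀) = 10.1 × 13.3360/11.5645 = 11.6472 m/s

11.65 m/s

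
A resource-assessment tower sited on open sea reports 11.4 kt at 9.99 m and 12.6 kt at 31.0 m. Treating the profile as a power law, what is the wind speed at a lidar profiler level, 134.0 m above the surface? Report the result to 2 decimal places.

First find α: α = ln(V₂/V₁)/ln(z₂/z₁) = ln(12.6/11.4)/ln(31.0/9.99) = 0.10008/1.13240 = 0.0884
Extrapolate from 31.0 m to 134.0 m: V₃ = 12.6 × (134.0/31.0)^0.0884 = 12.6 × 1.1381 = 14.3403 kt

14.34 kt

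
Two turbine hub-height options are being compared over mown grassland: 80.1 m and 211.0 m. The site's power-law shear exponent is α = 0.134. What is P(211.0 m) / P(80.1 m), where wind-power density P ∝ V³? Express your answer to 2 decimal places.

1.48

Speed ratio: V_B/V_A = (z_B/z_A)^α = (211.0/80.1)^0.134 = (2.6342)^0.134 = 1.13859
Power-density ratio: P_B/P_A = (V_B/V_A)³ = (1.13859)³ = 1.47605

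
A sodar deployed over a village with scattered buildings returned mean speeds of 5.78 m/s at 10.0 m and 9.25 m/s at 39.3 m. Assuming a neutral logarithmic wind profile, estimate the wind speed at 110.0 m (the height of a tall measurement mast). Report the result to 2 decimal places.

Log law: V ∝ ln(z/z₀). From the pair, with r = V₁/V₂ = 0.62486,
ln z₀ = (ln z₁ − r·ln z₂)/(1 − r) = (2.3026 − 0.62486×3.6712)/0.37514 = 0.0228 → z₀ = 1.023 m
V₃ = V₁ · ln(z₃/z₀)/ln(z₁/z₀) = 5.78 × 4.6776/2.2798 = 11.8595 m/s

11.86 m/s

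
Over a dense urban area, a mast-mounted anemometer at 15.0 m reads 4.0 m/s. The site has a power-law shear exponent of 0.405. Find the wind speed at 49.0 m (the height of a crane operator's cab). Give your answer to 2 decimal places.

Power-law profile: V₂ = V₁ · (z₂/z₁)^α
V₂ = 4.0 × (49.0/15.0)^0.405 = 4.0 × (3.2667)^0.405
    = 4.0 × 1.6151 = 6.4606 m/s

6.46 m/s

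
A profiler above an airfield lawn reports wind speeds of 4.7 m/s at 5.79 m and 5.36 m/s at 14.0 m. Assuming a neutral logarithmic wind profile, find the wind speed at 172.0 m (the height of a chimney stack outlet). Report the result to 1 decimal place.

7.2 m/s

Log law: V ∝ ln(z/z₀). From the pair, with r = V₁/V₂ = 0.87687,
ln z₀ = (ln z₁ − r·ln z₂)/(1 − r) = (1.7561 − 0.87687×2.6391)/0.12313 = -4.5314 → z₀ = 0.01077 m
V₃ = V₁ · ln(z₃/z₀)/ln(z₁/z₀) = 4.7 × 9.6789/6.2875 = 7.2351 m/s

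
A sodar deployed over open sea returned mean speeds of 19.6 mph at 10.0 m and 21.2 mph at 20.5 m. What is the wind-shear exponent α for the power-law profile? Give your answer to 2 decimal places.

α ≈ 0.11

Power law: V₂/V₁ = (z₂/z₁)^α ⇒ α = ln(V₂/V₁) / ln(z₂/z₁)
α = ln(21.2/19.6) / ln(20.5/10.0) = ln(1.0816) / ln(2.0500)
  = 0.07847 / 0.71784 = 0.10932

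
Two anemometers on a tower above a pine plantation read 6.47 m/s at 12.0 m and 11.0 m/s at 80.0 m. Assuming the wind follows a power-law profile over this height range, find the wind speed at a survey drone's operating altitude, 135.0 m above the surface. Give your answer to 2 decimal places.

First find α: α = ln(V₂/V₁)/ln(z₂/z₁) = ln(11.0/6.47)/ln(80.0/12.0) = 0.53072/1.89712 = 0.2797
Extrapolate from 80.0 m to 135.0 m: V₃ = 11.0 × (135.0/80.0)^0.2797 = 11.0 × 1.1576 = 12.7340 m/s

12.73 m/s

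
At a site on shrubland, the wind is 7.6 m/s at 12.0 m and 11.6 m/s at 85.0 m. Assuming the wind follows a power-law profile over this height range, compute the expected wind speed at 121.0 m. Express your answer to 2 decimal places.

First find α: α = ln(V₂/V₁)/ln(z₂/z₁) = ln(11.6/7.6)/ln(85.0/12.0) = 0.42286/1.95774 = 0.2160
Extrapolate from 85.0 m to 121.0 m: V₃ = 11.6 × (121.0/85.0)^0.2160 = 11.6 × 1.0793 = 12.5194 m/s

12.52 m/s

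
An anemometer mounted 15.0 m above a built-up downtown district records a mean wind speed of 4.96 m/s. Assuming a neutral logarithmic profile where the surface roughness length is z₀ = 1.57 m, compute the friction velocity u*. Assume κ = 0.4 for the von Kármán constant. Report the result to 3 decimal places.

Log law: V(z) = (u*/κ) · ln(z/z₀) ⇒ u* = κ · V / ln(z/z₀)
u* = 0.4 × 4.96 / ln(15.0/1.57) = 0.4 × 4.96 / 2.2570
   = 1.9840 / 2.2570 = 0.8791 m/s

u* ≈ 0.879 m/s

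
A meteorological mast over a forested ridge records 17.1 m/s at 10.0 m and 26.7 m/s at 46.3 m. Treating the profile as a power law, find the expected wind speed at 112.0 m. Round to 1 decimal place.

34.5 m/s

First find α: α = ln(V₂/V₁)/ln(z₂/z₁) = ln(26.7/17.1)/ln(46.3/10.0) = 0.44559/1.53256 = 0.2907
Extrapolate from 46.3 m to 112.0 m: V₃ = 26.7 × (112.0/46.3)^0.2907 = 26.7 × 1.2928 = 34.5185 m/s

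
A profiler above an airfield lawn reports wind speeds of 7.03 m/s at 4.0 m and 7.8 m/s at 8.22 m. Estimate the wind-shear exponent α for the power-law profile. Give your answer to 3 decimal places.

Power law: V₂/V₁ = (z₂/z₁)^α ⇒ α = ln(V₂/V₁) / ln(z₂/z₁)
α = ln(7.8/7.03) / ln(8.22/4.0) = ln(1.1095) / ln(2.0550)
  = 0.10394 / 0.72028 = 0.14430

α ≈ 0.144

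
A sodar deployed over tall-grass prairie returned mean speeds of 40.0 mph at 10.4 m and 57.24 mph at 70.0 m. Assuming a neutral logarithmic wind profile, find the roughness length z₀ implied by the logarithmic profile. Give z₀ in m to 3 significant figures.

Log law: V(z) ∝ ln(z/z₀). With r = V₁/V₂ = 40.0/57.24 = 0.69881,
r · ln(z₂/z₀) = ln(z₁/z₀) ⇒ ln z₀ = (ln z₁ − r·ln z₂)/(1 − r)
ln z₀ = (2.34181 − 0.69881×4.24850) / 0.30119 = -2.0821
z₀ = exp(-2.0821) = 0.1247 m

z₀ ≈ 0.125 m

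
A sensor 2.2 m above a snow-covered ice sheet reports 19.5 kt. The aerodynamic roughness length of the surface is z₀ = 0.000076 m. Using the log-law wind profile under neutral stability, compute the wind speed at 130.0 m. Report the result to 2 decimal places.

Log law: V(z) ∝ ln(z/z₀), so V₂/V₁ = ln(z₂/z₀) / ln(z₁/z₀).
ln(130.0/0.000076) = 14.3523, ln(2.2/0.000076) = 10.2732
V₂ = 19.5 × 14.3523/10.2732 = 19.5 × 1.3971 = 27.2426 kt

27.24 kt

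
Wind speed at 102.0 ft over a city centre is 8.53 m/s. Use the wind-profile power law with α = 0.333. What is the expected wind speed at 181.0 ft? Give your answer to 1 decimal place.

Power-law profile: V₂ = V₁ · (z₂/z₁)^α
V₂ = 8.53 × (181.0/102.0)^0.333 = 8.53 × (1.7745)^0.333
    = 8.53 × 1.2104 = 10.3250 m/s

10.3 m/s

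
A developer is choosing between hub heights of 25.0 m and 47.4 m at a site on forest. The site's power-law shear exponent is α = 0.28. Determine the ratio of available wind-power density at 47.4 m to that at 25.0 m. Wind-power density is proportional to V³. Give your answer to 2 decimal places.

Speed ratio: V_B/V_A = (z_B/z_A)^α = (47.4/25.0)^0.28 = (1.8960)^0.28 = 1.19618
Power-density ratio: P_B/P_A = (V_B/V_A)³ = (1.19618)³ = 1.71153

1.71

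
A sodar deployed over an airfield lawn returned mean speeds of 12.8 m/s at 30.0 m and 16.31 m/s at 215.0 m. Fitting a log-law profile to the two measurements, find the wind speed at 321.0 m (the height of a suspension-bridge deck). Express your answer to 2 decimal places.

Log law: V ∝ ln(z/z₀). From the pair, with r = V₁/V₂ = 0.78479,
ln z₀ = (ln z₁ − r·ln z₂)/(1 − r) = (3.4012 − 0.78479×5.3706)/0.21521 = -3.7808 → z₀ = 0.02280 m
V₃ = V₁ · ln(z₃/z₀)/ln(z₁/z₀) = 12.8 × 9.5522/7.1820 = 17.0243 m/s

17.02 m/s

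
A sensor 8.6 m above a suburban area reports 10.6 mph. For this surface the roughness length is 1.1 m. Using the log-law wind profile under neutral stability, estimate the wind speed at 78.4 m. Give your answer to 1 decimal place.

Log law: V(z) ∝ ln(z/z₀), so V₂/V₁ = ln(z₂/z₀) / ln(z₁/z₀).
ln(78.4/1.1) = 4.2665, ln(8.6/1.1) = 2.0565
V₂ = 10.6 × 4.2665/2.0565 = 10.6 × 2.0747 = 21.9918 mph

22.0 mph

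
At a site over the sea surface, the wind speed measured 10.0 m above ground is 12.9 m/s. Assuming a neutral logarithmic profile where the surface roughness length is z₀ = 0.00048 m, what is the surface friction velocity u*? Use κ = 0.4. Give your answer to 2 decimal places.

Log law: V(z) = (u*/κ) · ln(z/z₀) ⇒ u* = κ · V / ln(z/z₀)
u* = 0.4 × 12.9 / ln(10.0/0.00048) = 0.4 × 12.9 / 9.9443
   = 5.1600 / 9.9443 = 0.5189 m/s

u* ≈ 0.52 m/s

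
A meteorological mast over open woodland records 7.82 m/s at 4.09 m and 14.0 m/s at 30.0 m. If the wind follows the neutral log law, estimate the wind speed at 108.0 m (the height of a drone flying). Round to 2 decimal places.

17.97 m/s

Log law: V ∝ ln(z/z₀). From the pair, with r = V₁/V₂ = 0.55857,
ln z₀ = (ln z₁ − r·ln z₂)/(1 − r) = (1.4085 − 0.55857×3.4012)/0.44143 = -1.1129 → z₀ = 0.3286 m
V₃ = V₁ · ln(z₃/z₀)/ln(z₁/z₀) = 7.82 × 5.7950/2.5214 = 17.9727 m/s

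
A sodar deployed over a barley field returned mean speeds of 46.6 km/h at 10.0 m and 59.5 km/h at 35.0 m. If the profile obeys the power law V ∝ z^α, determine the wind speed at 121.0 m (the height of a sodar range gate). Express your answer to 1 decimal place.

75.8 km/h

First find α: α = ln(V₂/V₁)/ln(z₂/z₁) = ln(59.5/46.6)/ln(35.0/10.0) = 0.24438/1.25276 = 0.1951
Extrapolate from 35.0 m to 121.0 m: V₃ = 59.5 × (121.0/35.0)^0.1951 = 59.5 × 1.2738 = 75.7887 km/h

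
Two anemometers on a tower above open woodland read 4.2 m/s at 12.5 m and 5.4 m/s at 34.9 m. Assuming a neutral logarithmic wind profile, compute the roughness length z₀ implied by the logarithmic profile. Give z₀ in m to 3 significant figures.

Log law: V(z) ∝ ln(z/z₀). With r = V₁/V₂ = 4.2/5.4 = 0.77778,
r · ln(z₂/z₀) = ln(z₁/z₀) ⇒ ln z₀ = (ln z₁ − r·ln z₂)/(1 − r)
ln z₀ = (2.52573 − 0.77778×3.55249) / 0.22222 = -1.0679
z₀ = exp(-1.0679) = 0.3437 m

z₀ ≈ 0.344 m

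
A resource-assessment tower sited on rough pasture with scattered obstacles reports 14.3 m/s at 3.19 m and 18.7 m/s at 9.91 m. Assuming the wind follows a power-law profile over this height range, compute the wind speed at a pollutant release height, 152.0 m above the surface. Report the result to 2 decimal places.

35.68 m/s

First find α: α = ln(V₂/V₁)/ln(z₂/z₁) = ln(18.7/14.3)/ln(9.91/3.19) = 0.26826/1.13352 = 0.2367
Extrapolate from 9.91 m to 152.0 m: V₃ = 18.7 × (152.0/9.91)^0.2367 = 18.7 × 1.9082 = 35.6837 m/s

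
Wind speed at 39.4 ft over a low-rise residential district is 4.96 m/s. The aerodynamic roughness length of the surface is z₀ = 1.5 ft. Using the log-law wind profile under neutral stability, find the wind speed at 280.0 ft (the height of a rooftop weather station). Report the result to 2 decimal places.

7.94 m/s

Log law: V(z) ∝ ln(z/z₀), so V₂/V₁ = ln(z₂/z₀) / ln(z₁/z₀).
ln(280.0/1.5) = 5.2293, ln(39.4/1.5) = 3.2683
V₂ = 4.96 × 5.2293/3.2683 = 4.96 × 1.6000 = 7.9361 m/s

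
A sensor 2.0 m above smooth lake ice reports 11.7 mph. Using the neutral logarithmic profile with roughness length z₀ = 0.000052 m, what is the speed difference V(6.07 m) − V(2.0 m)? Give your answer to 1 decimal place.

Log law: V₂ = V₁ · ln(z₂/z₀)/ln(z₁/z₀) = 11.7 × 11.6676/10.5574 = 12.9304 mph
ΔV = 12.9304 − 11.7 = 1.2304 mph

1.2 mph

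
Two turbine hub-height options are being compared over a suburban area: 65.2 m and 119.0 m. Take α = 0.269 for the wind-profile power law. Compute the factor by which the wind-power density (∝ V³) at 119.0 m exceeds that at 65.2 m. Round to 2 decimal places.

Speed ratio: V_B/V_A = (z_B/z_A)^α = (119.0/65.2)^0.269 = (1.8252)^0.269 = 1.17568
Power-density ratio: P_B/P_A = (V_B/V_A)³ = (1.17568)³ = 1.62506

1.63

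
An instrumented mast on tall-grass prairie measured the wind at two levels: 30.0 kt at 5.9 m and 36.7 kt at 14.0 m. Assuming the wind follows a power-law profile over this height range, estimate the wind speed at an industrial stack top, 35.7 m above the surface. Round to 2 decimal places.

45.66 kt

First find α: α = ln(V₂/V₁)/ln(z₂/z₁) = ln(36.7/30.0)/ln(14.0/5.9) = 0.20158/0.86410 = 0.2333
Extrapolate from 14.0 m to 35.7 m: V₃ = 36.7 × (35.7/14.0)^0.2333 = 36.7 × 1.2441 = 45.6567 kt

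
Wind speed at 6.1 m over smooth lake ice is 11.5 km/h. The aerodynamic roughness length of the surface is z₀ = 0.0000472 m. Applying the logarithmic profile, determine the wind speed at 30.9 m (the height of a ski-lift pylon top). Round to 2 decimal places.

Log law: V(z) ∝ ln(z/z₀), so V₂/V₁ = ln(z₂/z₀) / ln(z₁/z₀).
ln(30.9/0.0000472) = 13.3919, ln(6.1/0.0000472) = 11.7694
V₂ = 11.5 × 13.3919/11.7694 = 11.5 × 1.1379 = 13.0853 km/h

13.09 km/h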